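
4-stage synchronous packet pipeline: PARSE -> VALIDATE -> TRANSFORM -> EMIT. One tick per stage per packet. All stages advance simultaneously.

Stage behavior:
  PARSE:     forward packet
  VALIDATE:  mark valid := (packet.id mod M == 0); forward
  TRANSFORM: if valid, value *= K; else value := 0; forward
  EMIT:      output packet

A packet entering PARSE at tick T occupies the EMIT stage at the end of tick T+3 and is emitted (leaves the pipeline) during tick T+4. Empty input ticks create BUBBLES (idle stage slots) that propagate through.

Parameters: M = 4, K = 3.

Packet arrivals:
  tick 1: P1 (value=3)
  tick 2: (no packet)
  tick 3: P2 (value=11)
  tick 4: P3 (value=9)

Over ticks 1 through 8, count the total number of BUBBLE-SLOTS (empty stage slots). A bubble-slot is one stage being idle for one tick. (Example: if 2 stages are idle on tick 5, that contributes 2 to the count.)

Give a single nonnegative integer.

Tick 1: [PARSE:P1(v=3,ok=F), VALIDATE:-, TRANSFORM:-, EMIT:-] out:-; bubbles=3
Tick 2: [PARSE:-, VALIDATE:P1(v=3,ok=F), TRANSFORM:-, EMIT:-] out:-; bubbles=3
Tick 3: [PARSE:P2(v=11,ok=F), VALIDATE:-, TRANSFORM:P1(v=0,ok=F), EMIT:-] out:-; bubbles=2
Tick 4: [PARSE:P3(v=9,ok=F), VALIDATE:P2(v=11,ok=F), TRANSFORM:-, EMIT:P1(v=0,ok=F)] out:-; bubbles=1
Tick 5: [PARSE:-, VALIDATE:P3(v=9,ok=F), TRANSFORM:P2(v=0,ok=F), EMIT:-] out:P1(v=0); bubbles=2
Tick 6: [PARSE:-, VALIDATE:-, TRANSFORM:P3(v=0,ok=F), EMIT:P2(v=0,ok=F)] out:-; bubbles=2
Tick 7: [PARSE:-, VALIDATE:-, TRANSFORM:-, EMIT:P3(v=0,ok=F)] out:P2(v=0); bubbles=3
Tick 8: [PARSE:-, VALIDATE:-, TRANSFORM:-, EMIT:-] out:P3(v=0); bubbles=4
Total bubble-slots: 20

Answer: 20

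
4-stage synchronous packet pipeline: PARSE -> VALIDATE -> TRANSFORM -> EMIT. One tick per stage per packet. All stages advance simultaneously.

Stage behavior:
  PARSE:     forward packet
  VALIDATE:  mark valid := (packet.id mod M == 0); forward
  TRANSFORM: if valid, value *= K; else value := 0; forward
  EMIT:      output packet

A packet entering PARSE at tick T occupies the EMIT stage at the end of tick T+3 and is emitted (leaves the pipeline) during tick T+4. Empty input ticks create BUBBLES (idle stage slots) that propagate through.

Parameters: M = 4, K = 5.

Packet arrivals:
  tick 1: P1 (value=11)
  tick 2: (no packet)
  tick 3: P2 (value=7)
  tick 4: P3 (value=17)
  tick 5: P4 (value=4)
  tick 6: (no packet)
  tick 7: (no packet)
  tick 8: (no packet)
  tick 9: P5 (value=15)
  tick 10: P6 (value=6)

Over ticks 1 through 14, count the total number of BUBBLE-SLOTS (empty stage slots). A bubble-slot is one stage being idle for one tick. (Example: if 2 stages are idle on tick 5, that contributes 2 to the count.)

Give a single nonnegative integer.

Answer: 32

Derivation:
Tick 1: [PARSE:P1(v=11,ok=F), VALIDATE:-, TRANSFORM:-, EMIT:-] out:-; bubbles=3
Tick 2: [PARSE:-, VALIDATE:P1(v=11,ok=F), TRANSFORM:-, EMIT:-] out:-; bubbles=3
Tick 3: [PARSE:P2(v=7,ok=F), VALIDATE:-, TRANSFORM:P1(v=0,ok=F), EMIT:-] out:-; bubbles=2
Tick 4: [PARSE:P3(v=17,ok=F), VALIDATE:P2(v=7,ok=F), TRANSFORM:-, EMIT:P1(v=0,ok=F)] out:-; bubbles=1
Tick 5: [PARSE:P4(v=4,ok=F), VALIDATE:P3(v=17,ok=F), TRANSFORM:P2(v=0,ok=F), EMIT:-] out:P1(v=0); bubbles=1
Tick 6: [PARSE:-, VALIDATE:P4(v=4,ok=T), TRANSFORM:P3(v=0,ok=F), EMIT:P2(v=0,ok=F)] out:-; bubbles=1
Tick 7: [PARSE:-, VALIDATE:-, TRANSFORM:P4(v=20,ok=T), EMIT:P3(v=0,ok=F)] out:P2(v=0); bubbles=2
Tick 8: [PARSE:-, VALIDATE:-, TRANSFORM:-, EMIT:P4(v=20,ok=T)] out:P3(v=0); bubbles=3
Tick 9: [PARSE:P5(v=15,ok=F), VALIDATE:-, TRANSFORM:-, EMIT:-] out:P4(v=20); bubbles=3
Tick 10: [PARSE:P6(v=6,ok=F), VALIDATE:P5(v=15,ok=F), TRANSFORM:-, EMIT:-] out:-; bubbles=2
Tick 11: [PARSE:-, VALIDATE:P6(v=6,ok=F), TRANSFORM:P5(v=0,ok=F), EMIT:-] out:-; bubbles=2
Tick 12: [PARSE:-, VALIDATE:-, TRANSFORM:P6(v=0,ok=F), EMIT:P5(v=0,ok=F)] out:-; bubbles=2
Tick 13: [PARSE:-, VALIDATE:-, TRANSFORM:-, EMIT:P6(v=0,ok=F)] out:P5(v=0); bubbles=3
Tick 14: [PARSE:-, VALIDATE:-, TRANSFORM:-, EMIT:-] out:P6(v=0); bubbles=4
Total bubble-slots: 32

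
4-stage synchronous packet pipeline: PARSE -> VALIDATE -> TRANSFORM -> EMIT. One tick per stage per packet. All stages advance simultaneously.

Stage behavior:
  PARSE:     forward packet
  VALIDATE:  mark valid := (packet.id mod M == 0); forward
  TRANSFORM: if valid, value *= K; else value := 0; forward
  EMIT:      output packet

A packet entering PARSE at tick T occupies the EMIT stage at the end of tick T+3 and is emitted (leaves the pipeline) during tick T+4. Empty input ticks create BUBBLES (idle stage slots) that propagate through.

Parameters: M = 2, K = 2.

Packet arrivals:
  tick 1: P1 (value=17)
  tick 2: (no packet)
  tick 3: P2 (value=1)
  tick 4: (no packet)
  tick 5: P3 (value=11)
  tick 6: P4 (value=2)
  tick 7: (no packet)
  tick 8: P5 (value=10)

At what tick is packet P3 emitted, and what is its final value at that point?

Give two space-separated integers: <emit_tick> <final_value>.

Answer: 9 0

Derivation:
Tick 1: [PARSE:P1(v=17,ok=F), VALIDATE:-, TRANSFORM:-, EMIT:-] out:-; in:P1
Tick 2: [PARSE:-, VALIDATE:P1(v=17,ok=F), TRANSFORM:-, EMIT:-] out:-; in:-
Tick 3: [PARSE:P2(v=1,ok=F), VALIDATE:-, TRANSFORM:P1(v=0,ok=F), EMIT:-] out:-; in:P2
Tick 4: [PARSE:-, VALIDATE:P2(v=1,ok=T), TRANSFORM:-, EMIT:P1(v=0,ok=F)] out:-; in:-
Tick 5: [PARSE:P3(v=11,ok=F), VALIDATE:-, TRANSFORM:P2(v=2,ok=T), EMIT:-] out:P1(v=0); in:P3
Tick 6: [PARSE:P4(v=2,ok=F), VALIDATE:P3(v=11,ok=F), TRANSFORM:-, EMIT:P2(v=2,ok=T)] out:-; in:P4
Tick 7: [PARSE:-, VALIDATE:P4(v=2,ok=T), TRANSFORM:P3(v=0,ok=F), EMIT:-] out:P2(v=2); in:-
Tick 8: [PARSE:P5(v=10,ok=F), VALIDATE:-, TRANSFORM:P4(v=4,ok=T), EMIT:P3(v=0,ok=F)] out:-; in:P5
Tick 9: [PARSE:-, VALIDATE:P5(v=10,ok=F), TRANSFORM:-, EMIT:P4(v=4,ok=T)] out:P3(v=0); in:-
Tick 10: [PARSE:-, VALIDATE:-, TRANSFORM:P5(v=0,ok=F), EMIT:-] out:P4(v=4); in:-
Tick 11: [PARSE:-, VALIDATE:-, TRANSFORM:-, EMIT:P5(v=0,ok=F)] out:-; in:-
Tick 12: [PARSE:-, VALIDATE:-, TRANSFORM:-, EMIT:-] out:P5(v=0); in:-
P3: arrives tick 5, valid=False (id=3, id%2=1), emit tick 9, final value 0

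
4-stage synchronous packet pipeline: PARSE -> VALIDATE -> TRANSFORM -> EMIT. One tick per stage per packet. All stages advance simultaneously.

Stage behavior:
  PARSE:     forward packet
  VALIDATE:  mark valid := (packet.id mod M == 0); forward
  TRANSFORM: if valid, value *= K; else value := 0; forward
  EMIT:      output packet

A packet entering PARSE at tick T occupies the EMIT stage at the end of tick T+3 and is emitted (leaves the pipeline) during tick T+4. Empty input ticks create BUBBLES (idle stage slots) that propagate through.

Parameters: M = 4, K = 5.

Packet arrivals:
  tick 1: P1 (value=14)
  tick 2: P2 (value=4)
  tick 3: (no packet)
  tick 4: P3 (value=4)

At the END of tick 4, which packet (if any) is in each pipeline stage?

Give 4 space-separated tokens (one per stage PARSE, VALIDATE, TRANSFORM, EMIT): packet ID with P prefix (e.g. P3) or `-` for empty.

Tick 1: [PARSE:P1(v=14,ok=F), VALIDATE:-, TRANSFORM:-, EMIT:-] out:-; in:P1
Tick 2: [PARSE:P2(v=4,ok=F), VALIDATE:P1(v=14,ok=F), TRANSFORM:-, EMIT:-] out:-; in:P2
Tick 3: [PARSE:-, VALIDATE:P2(v=4,ok=F), TRANSFORM:P1(v=0,ok=F), EMIT:-] out:-; in:-
Tick 4: [PARSE:P3(v=4,ok=F), VALIDATE:-, TRANSFORM:P2(v=0,ok=F), EMIT:P1(v=0,ok=F)] out:-; in:P3
At end of tick 4: ['P3', '-', 'P2', 'P1']

Answer: P3 - P2 P1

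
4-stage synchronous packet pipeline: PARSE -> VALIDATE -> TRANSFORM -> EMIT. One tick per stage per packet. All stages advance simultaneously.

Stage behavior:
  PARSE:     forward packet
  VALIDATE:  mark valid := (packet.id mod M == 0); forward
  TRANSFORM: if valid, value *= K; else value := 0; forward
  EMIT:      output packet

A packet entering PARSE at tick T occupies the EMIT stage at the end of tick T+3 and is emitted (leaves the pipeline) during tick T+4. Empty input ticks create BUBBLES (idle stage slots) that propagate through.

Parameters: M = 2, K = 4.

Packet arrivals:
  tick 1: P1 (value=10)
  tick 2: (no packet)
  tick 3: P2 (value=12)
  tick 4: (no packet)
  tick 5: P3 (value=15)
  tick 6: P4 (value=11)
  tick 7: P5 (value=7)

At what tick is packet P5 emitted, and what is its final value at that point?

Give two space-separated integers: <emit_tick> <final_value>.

Answer: 11 0

Derivation:
Tick 1: [PARSE:P1(v=10,ok=F), VALIDATE:-, TRANSFORM:-, EMIT:-] out:-; in:P1
Tick 2: [PARSE:-, VALIDATE:P1(v=10,ok=F), TRANSFORM:-, EMIT:-] out:-; in:-
Tick 3: [PARSE:P2(v=12,ok=F), VALIDATE:-, TRANSFORM:P1(v=0,ok=F), EMIT:-] out:-; in:P2
Tick 4: [PARSE:-, VALIDATE:P2(v=12,ok=T), TRANSFORM:-, EMIT:P1(v=0,ok=F)] out:-; in:-
Tick 5: [PARSE:P3(v=15,ok=F), VALIDATE:-, TRANSFORM:P2(v=48,ok=T), EMIT:-] out:P1(v=0); in:P3
Tick 6: [PARSE:P4(v=11,ok=F), VALIDATE:P3(v=15,ok=F), TRANSFORM:-, EMIT:P2(v=48,ok=T)] out:-; in:P4
Tick 7: [PARSE:P5(v=7,ok=F), VALIDATE:P4(v=11,ok=T), TRANSFORM:P3(v=0,ok=F), EMIT:-] out:P2(v=48); in:P5
Tick 8: [PARSE:-, VALIDATE:P5(v=7,ok=F), TRANSFORM:P4(v=44,ok=T), EMIT:P3(v=0,ok=F)] out:-; in:-
Tick 9: [PARSE:-, VALIDATE:-, TRANSFORM:P5(v=0,ok=F), EMIT:P4(v=44,ok=T)] out:P3(v=0); in:-
Tick 10: [PARSE:-, VALIDATE:-, TRANSFORM:-, EMIT:P5(v=0,ok=F)] out:P4(v=44); in:-
Tick 11: [PARSE:-, VALIDATE:-, TRANSFORM:-, EMIT:-] out:P5(v=0); in:-
P5: arrives tick 7, valid=False (id=5, id%2=1), emit tick 11, final value 0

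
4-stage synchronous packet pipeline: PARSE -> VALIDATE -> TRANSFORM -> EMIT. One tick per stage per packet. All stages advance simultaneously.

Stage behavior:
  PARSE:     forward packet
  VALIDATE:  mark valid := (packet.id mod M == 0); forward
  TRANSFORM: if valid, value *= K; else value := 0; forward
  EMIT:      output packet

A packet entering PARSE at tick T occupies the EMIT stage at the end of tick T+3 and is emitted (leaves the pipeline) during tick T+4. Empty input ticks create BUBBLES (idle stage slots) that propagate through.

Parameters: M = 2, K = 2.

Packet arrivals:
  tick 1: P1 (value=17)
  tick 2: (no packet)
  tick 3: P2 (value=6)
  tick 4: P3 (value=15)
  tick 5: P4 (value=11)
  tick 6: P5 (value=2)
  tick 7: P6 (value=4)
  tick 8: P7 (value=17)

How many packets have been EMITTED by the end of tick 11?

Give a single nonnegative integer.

Answer: 6

Derivation:
Tick 1: [PARSE:P1(v=17,ok=F), VALIDATE:-, TRANSFORM:-, EMIT:-] out:-; in:P1
Tick 2: [PARSE:-, VALIDATE:P1(v=17,ok=F), TRANSFORM:-, EMIT:-] out:-; in:-
Tick 3: [PARSE:P2(v=6,ok=F), VALIDATE:-, TRANSFORM:P1(v=0,ok=F), EMIT:-] out:-; in:P2
Tick 4: [PARSE:P3(v=15,ok=F), VALIDATE:P2(v=6,ok=T), TRANSFORM:-, EMIT:P1(v=0,ok=F)] out:-; in:P3
Tick 5: [PARSE:P4(v=11,ok=F), VALIDATE:P3(v=15,ok=F), TRANSFORM:P2(v=12,ok=T), EMIT:-] out:P1(v=0); in:P4
Tick 6: [PARSE:P5(v=2,ok=F), VALIDATE:P4(v=11,ok=T), TRANSFORM:P3(v=0,ok=F), EMIT:P2(v=12,ok=T)] out:-; in:P5
Tick 7: [PARSE:P6(v=4,ok=F), VALIDATE:P5(v=2,ok=F), TRANSFORM:P4(v=22,ok=T), EMIT:P3(v=0,ok=F)] out:P2(v=12); in:P6
Tick 8: [PARSE:P7(v=17,ok=F), VALIDATE:P6(v=4,ok=T), TRANSFORM:P5(v=0,ok=F), EMIT:P4(v=22,ok=T)] out:P3(v=0); in:P7
Tick 9: [PARSE:-, VALIDATE:P7(v=17,ok=F), TRANSFORM:P6(v=8,ok=T), EMIT:P5(v=0,ok=F)] out:P4(v=22); in:-
Tick 10: [PARSE:-, VALIDATE:-, TRANSFORM:P7(v=0,ok=F), EMIT:P6(v=8,ok=T)] out:P5(v=0); in:-
Tick 11: [PARSE:-, VALIDATE:-, TRANSFORM:-, EMIT:P7(v=0,ok=F)] out:P6(v=8); in:-
Emitted by tick 11: ['P1', 'P2', 'P3', 'P4', 'P5', 'P6']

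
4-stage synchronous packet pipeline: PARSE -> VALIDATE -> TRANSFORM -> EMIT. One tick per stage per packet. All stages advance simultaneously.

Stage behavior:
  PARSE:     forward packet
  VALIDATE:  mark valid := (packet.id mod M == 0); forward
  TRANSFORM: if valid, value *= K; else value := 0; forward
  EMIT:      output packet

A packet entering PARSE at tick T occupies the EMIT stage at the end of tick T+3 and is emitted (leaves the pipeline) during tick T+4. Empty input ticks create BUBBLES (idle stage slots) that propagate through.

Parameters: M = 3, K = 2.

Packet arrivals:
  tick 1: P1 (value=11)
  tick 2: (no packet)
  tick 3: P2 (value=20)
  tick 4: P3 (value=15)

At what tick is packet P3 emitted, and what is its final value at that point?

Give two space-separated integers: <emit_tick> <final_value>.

Tick 1: [PARSE:P1(v=11,ok=F), VALIDATE:-, TRANSFORM:-, EMIT:-] out:-; in:P1
Tick 2: [PARSE:-, VALIDATE:P1(v=11,ok=F), TRANSFORM:-, EMIT:-] out:-; in:-
Tick 3: [PARSE:P2(v=20,ok=F), VALIDATE:-, TRANSFORM:P1(v=0,ok=F), EMIT:-] out:-; in:P2
Tick 4: [PARSE:P3(v=15,ok=F), VALIDATE:P2(v=20,ok=F), TRANSFORM:-, EMIT:P1(v=0,ok=F)] out:-; in:P3
Tick 5: [PARSE:-, VALIDATE:P3(v=15,ok=T), TRANSFORM:P2(v=0,ok=F), EMIT:-] out:P1(v=0); in:-
Tick 6: [PARSE:-, VALIDATE:-, TRANSFORM:P3(v=30,ok=T), EMIT:P2(v=0,ok=F)] out:-; in:-
Tick 7: [PARSE:-, VALIDATE:-, TRANSFORM:-, EMIT:P3(v=30,ok=T)] out:P2(v=0); in:-
Tick 8: [PARSE:-, VALIDATE:-, TRANSFORM:-, EMIT:-] out:P3(v=30); in:-
P3: arrives tick 4, valid=True (id=3, id%3=0), emit tick 8, final value 30

Answer: 8 30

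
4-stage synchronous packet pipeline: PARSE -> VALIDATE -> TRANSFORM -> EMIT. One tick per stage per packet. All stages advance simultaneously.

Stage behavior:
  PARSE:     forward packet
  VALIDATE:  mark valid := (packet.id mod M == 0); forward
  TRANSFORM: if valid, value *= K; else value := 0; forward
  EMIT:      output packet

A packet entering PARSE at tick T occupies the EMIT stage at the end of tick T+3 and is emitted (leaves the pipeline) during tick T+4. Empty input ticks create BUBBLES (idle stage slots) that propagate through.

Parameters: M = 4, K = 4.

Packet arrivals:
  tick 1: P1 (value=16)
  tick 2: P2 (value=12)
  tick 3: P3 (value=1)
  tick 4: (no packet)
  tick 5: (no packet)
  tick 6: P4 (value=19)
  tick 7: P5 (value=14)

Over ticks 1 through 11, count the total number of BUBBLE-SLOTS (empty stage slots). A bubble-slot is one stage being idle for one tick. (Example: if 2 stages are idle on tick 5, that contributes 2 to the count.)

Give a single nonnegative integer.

Answer: 24

Derivation:
Tick 1: [PARSE:P1(v=16,ok=F), VALIDATE:-, TRANSFORM:-, EMIT:-] out:-; bubbles=3
Tick 2: [PARSE:P2(v=12,ok=F), VALIDATE:P1(v=16,ok=F), TRANSFORM:-, EMIT:-] out:-; bubbles=2
Tick 3: [PARSE:P3(v=1,ok=F), VALIDATE:P2(v=12,ok=F), TRANSFORM:P1(v=0,ok=F), EMIT:-] out:-; bubbles=1
Tick 4: [PARSE:-, VALIDATE:P3(v=1,ok=F), TRANSFORM:P2(v=0,ok=F), EMIT:P1(v=0,ok=F)] out:-; bubbles=1
Tick 5: [PARSE:-, VALIDATE:-, TRANSFORM:P3(v=0,ok=F), EMIT:P2(v=0,ok=F)] out:P1(v=0); bubbles=2
Tick 6: [PARSE:P4(v=19,ok=F), VALIDATE:-, TRANSFORM:-, EMIT:P3(v=0,ok=F)] out:P2(v=0); bubbles=2
Tick 7: [PARSE:P5(v=14,ok=F), VALIDATE:P4(v=19,ok=T), TRANSFORM:-, EMIT:-] out:P3(v=0); bubbles=2
Tick 8: [PARSE:-, VALIDATE:P5(v=14,ok=F), TRANSFORM:P4(v=76,ok=T), EMIT:-] out:-; bubbles=2
Tick 9: [PARSE:-, VALIDATE:-, TRANSFORM:P5(v=0,ok=F), EMIT:P4(v=76,ok=T)] out:-; bubbles=2
Tick 10: [PARSE:-, VALIDATE:-, TRANSFORM:-, EMIT:P5(v=0,ok=F)] out:P4(v=76); bubbles=3
Tick 11: [PARSE:-, VALIDATE:-, TRANSFORM:-, EMIT:-] out:P5(v=0); bubbles=4
Total bubble-slots: 24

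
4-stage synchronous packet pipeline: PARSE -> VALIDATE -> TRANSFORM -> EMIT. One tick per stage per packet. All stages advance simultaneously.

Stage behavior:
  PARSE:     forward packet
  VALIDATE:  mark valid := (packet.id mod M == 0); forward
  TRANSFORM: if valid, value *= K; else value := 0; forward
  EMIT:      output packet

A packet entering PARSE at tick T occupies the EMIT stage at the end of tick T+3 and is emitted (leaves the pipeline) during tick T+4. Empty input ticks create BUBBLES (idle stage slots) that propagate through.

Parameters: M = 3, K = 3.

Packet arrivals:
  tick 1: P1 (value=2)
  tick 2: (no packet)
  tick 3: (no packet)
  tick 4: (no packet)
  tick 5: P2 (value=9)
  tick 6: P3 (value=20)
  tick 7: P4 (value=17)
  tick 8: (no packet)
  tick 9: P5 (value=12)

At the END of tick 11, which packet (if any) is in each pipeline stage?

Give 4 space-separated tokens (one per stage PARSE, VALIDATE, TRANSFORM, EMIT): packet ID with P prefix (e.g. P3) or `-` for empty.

Tick 1: [PARSE:P1(v=2,ok=F), VALIDATE:-, TRANSFORM:-, EMIT:-] out:-; in:P1
Tick 2: [PARSE:-, VALIDATE:P1(v=2,ok=F), TRANSFORM:-, EMIT:-] out:-; in:-
Tick 3: [PARSE:-, VALIDATE:-, TRANSFORM:P1(v=0,ok=F), EMIT:-] out:-; in:-
Tick 4: [PARSE:-, VALIDATE:-, TRANSFORM:-, EMIT:P1(v=0,ok=F)] out:-; in:-
Tick 5: [PARSE:P2(v=9,ok=F), VALIDATE:-, TRANSFORM:-, EMIT:-] out:P1(v=0); in:P2
Tick 6: [PARSE:P3(v=20,ok=F), VALIDATE:P2(v=9,ok=F), TRANSFORM:-, EMIT:-] out:-; in:P3
Tick 7: [PARSE:P4(v=17,ok=F), VALIDATE:P3(v=20,ok=T), TRANSFORM:P2(v=0,ok=F), EMIT:-] out:-; in:P4
Tick 8: [PARSE:-, VALIDATE:P4(v=17,ok=F), TRANSFORM:P3(v=60,ok=T), EMIT:P2(v=0,ok=F)] out:-; in:-
Tick 9: [PARSE:P5(v=12,ok=F), VALIDATE:-, TRANSFORM:P4(v=0,ok=F), EMIT:P3(v=60,ok=T)] out:P2(v=0); in:P5
Tick 10: [PARSE:-, VALIDATE:P5(v=12,ok=F), TRANSFORM:-, EMIT:P4(v=0,ok=F)] out:P3(v=60); in:-
Tick 11: [PARSE:-, VALIDATE:-, TRANSFORM:P5(v=0,ok=F), EMIT:-] out:P4(v=0); in:-
At end of tick 11: ['-', '-', 'P5', '-']

Answer: - - P5 -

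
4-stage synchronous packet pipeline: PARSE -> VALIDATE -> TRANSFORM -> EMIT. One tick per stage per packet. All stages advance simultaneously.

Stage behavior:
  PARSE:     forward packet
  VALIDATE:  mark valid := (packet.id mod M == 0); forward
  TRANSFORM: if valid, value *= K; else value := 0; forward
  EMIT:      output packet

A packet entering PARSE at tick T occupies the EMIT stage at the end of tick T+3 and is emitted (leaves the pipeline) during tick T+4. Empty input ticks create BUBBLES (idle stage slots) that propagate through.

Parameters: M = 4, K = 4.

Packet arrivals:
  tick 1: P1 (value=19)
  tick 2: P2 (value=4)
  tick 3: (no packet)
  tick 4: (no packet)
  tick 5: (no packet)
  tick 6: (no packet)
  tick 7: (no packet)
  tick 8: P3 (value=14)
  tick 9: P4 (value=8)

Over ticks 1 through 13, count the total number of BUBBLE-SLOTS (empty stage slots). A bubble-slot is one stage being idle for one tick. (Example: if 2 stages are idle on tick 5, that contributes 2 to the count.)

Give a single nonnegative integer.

Answer: 36

Derivation:
Tick 1: [PARSE:P1(v=19,ok=F), VALIDATE:-, TRANSFORM:-, EMIT:-] out:-; bubbles=3
Tick 2: [PARSE:P2(v=4,ok=F), VALIDATE:P1(v=19,ok=F), TRANSFORM:-, EMIT:-] out:-; bubbles=2
Tick 3: [PARSE:-, VALIDATE:P2(v=4,ok=F), TRANSFORM:P1(v=0,ok=F), EMIT:-] out:-; bubbles=2
Tick 4: [PARSE:-, VALIDATE:-, TRANSFORM:P2(v=0,ok=F), EMIT:P1(v=0,ok=F)] out:-; bubbles=2
Tick 5: [PARSE:-, VALIDATE:-, TRANSFORM:-, EMIT:P2(v=0,ok=F)] out:P1(v=0); bubbles=3
Tick 6: [PARSE:-, VALIDATE:-, TRANSFORM:-, EMIT:-] out:P2(v=0); bubbles=4
Tick 7: [PARSE:-, VALIDATE:-, TRANSFORM:-, EMIT:-] out:-; bubbles=4
Tick 8: [PARSE:P3(v=14,ok=F), VALIDATE:-, TRANSFORM:-, EMIT:-] out:-; bubbles=3
Tick 9: [PARSE:P4(v=8,ok=F), VALIDATE:P3(v=14,ok=F), TRANSFORM:-, EMIT:-] out:-; bubbles=2
Tick 10: [PARSE:-, VALIDATE:P4(v=8,ok=T), TRANSFORM:P3(v=0,ok=F), EMIT:-] out:-; bubbles=2
Tick 11: [PARSE:-, VALIDATE:-, TRANSFORM:P4(v=32,ok=T), EMIT:P3(v=0,ok=F)] out:-; bubbles=2
Tick 12: [PARSE:-, VALIDATE:-, TRANSFORM:-, EMIT:P4(v=32,ok=T)] out:P3(v=0); bubbles=3
Tick 13: [PARSE:-, VALIDATE:-, TRANSFORM:-, EMIT:-] out:P4(v=32); bubbles=4
Total bubble-slots: 36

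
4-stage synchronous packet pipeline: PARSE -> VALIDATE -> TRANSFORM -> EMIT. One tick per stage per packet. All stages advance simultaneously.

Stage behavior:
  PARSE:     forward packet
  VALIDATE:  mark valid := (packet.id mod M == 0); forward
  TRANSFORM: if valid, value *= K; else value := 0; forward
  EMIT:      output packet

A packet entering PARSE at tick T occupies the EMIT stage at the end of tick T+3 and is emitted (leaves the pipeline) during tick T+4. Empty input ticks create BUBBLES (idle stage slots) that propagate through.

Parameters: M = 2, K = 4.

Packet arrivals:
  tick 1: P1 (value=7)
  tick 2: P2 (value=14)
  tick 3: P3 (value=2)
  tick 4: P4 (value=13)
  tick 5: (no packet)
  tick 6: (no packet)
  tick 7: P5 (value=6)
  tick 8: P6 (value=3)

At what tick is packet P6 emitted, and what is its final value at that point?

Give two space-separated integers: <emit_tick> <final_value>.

Answer: 12 12

Derivation:
Tick 1: [PARSE:P1(v=7,ok=F), VALIDATE:-, TRANSFORM:-, EMIT:-] out:-; in:P1
Tick 2: [PARSE:P2(v=14,ok=F), VALIDATE:P1(v=7,ok=F), TRANSFORM:-, EMIT:-] out:-; in:P2
Tick 3: [PARSE:P3(v=2,ok=F), VALIDATE:P2(v=14,ok=T), TRANSFORM:P1(v=0,ok=F), EMIT:-] out:-; in:P3
Tick 4: [PARSE:P4(v=13,ok=F), VALIDATE:P3(v=2,ok=F), TRANSFORM:P2(v=56,ok=T), EMIT:P1(v=0,ok=F)] out:-; in:P4
Tick 5: [PARSE:-, VALIDATE:P4(v=13,ok=T), TRANSFORM:P3(v=0,ok=F), EMIT:P2(v=56,ok=T)] out:P1(v=0); in:-
Tick 6: [PARSE:-, VALIDATE:-, TRANSFORM:P4(v=52,ok=T), EMIT:P3(v=0,ok=F)] out:P2(v=56); in:-
Tick 7: [PARSE:P5(v=6,ok=F), VALIDATE:-, TRANSFORM:-, EMIT:P4(v=52,ok=T)] out:P3(v=0); in:P5
Tick 8: [PARSE:P6(v=3,ok=F), VALIDATE:P5(v=6,ok=F), TRANSFORM:-, EMIT:-] out:P4(v=52); in:P6
Tick 9: [PARSE:-, VALIDATE:P6(v=3,ok=T), TRANSFORM:P5(v=0,ok=F), EMIT:-] out:-; in:-
Tick 10: [PARSE:-, VALIDATE:-, TRANSFORM:P6(v=12,ok=T), EMIT:P5(v=0,ok=F)] out:-; in:-
Tick 11: [PARSE:-, VALIDATE:-, TRANSFORM:-, EMIT:P6(v=12,ok=T)] out:P5(v=0); in:-
Tick 12: [PARSE:-, VALIDATE:-, TRANSFORM:-, EMIT:-] out:P6(v=12); in:-
P6: arrives tick 8, valid=True (id=6, id%2=0), emit tick 12, final value 12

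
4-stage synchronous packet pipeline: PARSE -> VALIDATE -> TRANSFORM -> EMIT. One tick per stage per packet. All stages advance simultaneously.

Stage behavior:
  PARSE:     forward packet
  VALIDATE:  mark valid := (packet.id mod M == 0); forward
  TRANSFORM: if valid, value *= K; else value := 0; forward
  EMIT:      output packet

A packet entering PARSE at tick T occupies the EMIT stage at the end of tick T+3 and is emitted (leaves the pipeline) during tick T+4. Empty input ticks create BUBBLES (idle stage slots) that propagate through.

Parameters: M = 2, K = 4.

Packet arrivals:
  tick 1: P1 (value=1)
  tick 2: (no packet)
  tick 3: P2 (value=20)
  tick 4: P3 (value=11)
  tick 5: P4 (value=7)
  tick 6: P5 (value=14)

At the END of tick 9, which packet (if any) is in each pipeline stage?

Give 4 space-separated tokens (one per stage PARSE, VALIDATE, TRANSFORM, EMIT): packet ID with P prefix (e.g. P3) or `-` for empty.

Answer: - - - P5

Derivation:
Tick 1: [PARSE:P1(v=1,ok=F), VALIDATE:-, TRANSFORM:-, EMIT:-] out:-; in:P1
Tick 2: [PARSE:-, VALIDATE:P1(v=1,ok=F), TRANSFORM:-, EMIT:-] out:-; in:-
Tick 3: [PARSE:P2(v=20,ok=F), VALIDATE:-, TRANSFORM:P1(v=0,ok=F), EMIT:-] out:-; in:P2
Tick 4: [PARSE:P3(v=11,ok=F), VALIDATE:P2(v=20,ok=T), TRANSFORM:-, EMIT:P1(v=0,ok=F)] out:-; in:P3
Tick 5: [PARSE:P4(v=7,ok=F), VALIDATE:P3(v=11,ok=F), TRANSFORM:P2(v=80,ok=T), EMIT:-] out:P1(v=0); in:P4
Tick 6: [PARSE:P5(v=14,ok=F), VALIDATE:P4(v=7,ok=T), TRANSFORM:P3(v=0,ok=F), EMIT:P2(v=80,ok=T)] out:-; in:P5
Tick 7: [PARSE:-, VALIDATE:P5(v=14,ok=F), TRANSFORM:P4(v=28,ok=T), EMIT:P3(v=0,ok=F)] out:P2(v=80); in:-
Tick 8: [PARSE:-, VALIDATE:-, TRANSFORM:P5(v=0,ok=F), EMIT:P4(v=28,ok=T)] out:P3(v=0); in:-
Tick 9: [PARSE:-, VALIDATE:-, TRANSFORM:-, EMIT:P5(v=0,ok=F)] out:P4(v=28); in:-
At end of tick 9: ['-', '-', '-', 'P5']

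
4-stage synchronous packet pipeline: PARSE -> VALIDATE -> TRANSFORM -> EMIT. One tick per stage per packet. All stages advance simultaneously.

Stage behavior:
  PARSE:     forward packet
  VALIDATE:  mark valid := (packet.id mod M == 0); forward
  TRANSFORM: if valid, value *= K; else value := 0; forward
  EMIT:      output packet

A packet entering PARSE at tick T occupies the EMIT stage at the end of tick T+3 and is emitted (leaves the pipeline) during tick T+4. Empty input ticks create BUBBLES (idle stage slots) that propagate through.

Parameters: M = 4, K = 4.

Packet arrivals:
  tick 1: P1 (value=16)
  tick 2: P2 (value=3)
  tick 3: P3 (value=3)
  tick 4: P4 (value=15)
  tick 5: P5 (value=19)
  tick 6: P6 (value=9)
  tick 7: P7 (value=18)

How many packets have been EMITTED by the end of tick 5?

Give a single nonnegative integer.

Tick 1: [PARSE:P1(v=16,ok=F), VALIDATE:-, TRANSFORM:-, EMIT:-] out:-; in:P1
Tick 2: [PARSE:P2(v=3,ok=F), VALIDATE:P1(v=16,ok=F), TRANSFORM:-, EMIT:-] out:-; in:P2
Tick 3: [PARSE:P3(v=3,ok=F), VALIDATE:P2(v=3,ok=F), TRANSFORM:P1(v=0,ok=F), EMIT:-] out:-; in:P3
Tick 4: [PARSE:P4(v=15,ok=F), VALIDATE:P3(v=3,ok=F), TRANSFORM:P2(v=0,ok=F), EMIT:P1(v=0,ok=F)] out:-; in:P4
Tick 5: [PARSE:P5(v=19,ok=F), VALIDATE:P4(v=15,ok=T), TRANSFORM:P3(v=0,ok=F), EMIT:P2(v=0,ok=F)] out:P1(v=0); in:P5
Emitted by tick 5: ['P1']

Answer: 1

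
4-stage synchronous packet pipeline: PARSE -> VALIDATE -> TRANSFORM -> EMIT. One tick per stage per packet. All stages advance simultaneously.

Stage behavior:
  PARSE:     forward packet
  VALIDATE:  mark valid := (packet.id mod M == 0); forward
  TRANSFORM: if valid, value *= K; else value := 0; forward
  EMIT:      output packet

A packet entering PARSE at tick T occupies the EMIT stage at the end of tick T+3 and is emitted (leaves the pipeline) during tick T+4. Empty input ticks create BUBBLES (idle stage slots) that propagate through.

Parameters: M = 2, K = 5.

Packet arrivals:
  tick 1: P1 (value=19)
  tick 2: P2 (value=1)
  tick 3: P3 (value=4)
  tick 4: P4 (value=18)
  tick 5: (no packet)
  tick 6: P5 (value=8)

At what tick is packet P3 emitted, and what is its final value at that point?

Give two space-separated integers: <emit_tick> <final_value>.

Tick 1: [PARSE:P1(v=19,ok=F), VALIDATE:-, TRANSFORM:-, EMIT:-] out:-; in:P1
Tick 2: [PARSE:P2(v=1,ok=F), VALIDATE:P1(v=19,ok=F), TRANSFORM:-, EMIT:-] out:-; in:P2
Tick 3: [PARSE:P3(v=4,ok=F), VALIDATE:P2(v=1,ok=T), TRANSFORM:P1(v=0,ok=F), EMIT:-] out:-; in:P3
Tick 4: [PARSE:P4(v=18,ok=F), VALIDATE:P3(v=4,ok=F), TRANSFORM:P2(v=5,ok=T), EMIT:P1(v=0,ok=F)] out:-; in:P4
Tick 5: [PARSE:-, VALIDATE:P4(v=18,ok=T), TRANSFORM:P3(v=0,ok=F), EMIT:P2(v=5,ok=T)] out:P1(v=0); in:-
Tick 6: [PARSE:P5(v=8,ok=F), VALIDATE:-, TRANSFORM:P4(v=90,ok=T), EMIT:P3(v=0,ok=F)] out:P2(v=5); in:P5
Tick 7: [PARSE:-, VALIDATE:P5(v=8,ok=F), TRANSFORM:-, EMIT:P4(v=90,ok=T)] out:P3(v=0); in:-
Tick 8: [PARSE:-, VALIDATE:-, TRANSFORM:P5(v=0,ok=F), EMIT:-] out:P4(v=90); in:-
Tick 9: [PARSE:-, VALIDATE:-, TRANSFORM:-, EMIT:P5(v=0,ok=F)] out:-; in:-
Tick 10: [PARSE:-, VALIDATE:-, TRANSFORM:-, EMIT:-] out:P5(v=0); in:-
P3: arrives tick 3, valid=False (id=3, id%2=1), emit tick 7, final value 0

Answer: 7 0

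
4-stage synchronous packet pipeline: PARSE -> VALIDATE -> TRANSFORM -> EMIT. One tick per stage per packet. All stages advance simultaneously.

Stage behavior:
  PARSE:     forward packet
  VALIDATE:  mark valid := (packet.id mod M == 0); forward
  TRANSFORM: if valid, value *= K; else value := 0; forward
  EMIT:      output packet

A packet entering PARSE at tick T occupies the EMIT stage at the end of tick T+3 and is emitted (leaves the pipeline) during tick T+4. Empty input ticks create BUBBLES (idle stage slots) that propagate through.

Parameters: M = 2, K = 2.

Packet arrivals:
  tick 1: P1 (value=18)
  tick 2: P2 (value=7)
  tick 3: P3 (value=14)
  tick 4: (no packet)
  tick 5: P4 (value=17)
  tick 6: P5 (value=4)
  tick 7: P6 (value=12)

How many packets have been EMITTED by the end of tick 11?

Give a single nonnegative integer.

Answer: 6

Derivation:
Tick 1: [PARSE:P1(v=18,ok=F), VALIDATE:-, TRANSFORM:-, EMIT:-] out:-; in:P1
Tick 2: [PARSE:P2(v=7,ok=F), VALIDATE:P1(v=18,ok=F), TRANSFORM:-, EMIT:-] out:-; in:P2
Tick 3: [PARSE:P3(v=14,ok=F), VALIDATE:P2(v=7,ok=T), TRANSFORM:P1(v=0,ok=F), EMIT:-] out:-; in:P3
Tick 4: [PARSE:-, VALIDATE:P3(v=14,ok=F), TRANSFORM:P2(v=14,ok=T), EMIT:P1(v=0,ok=F)] out:-; in:-
Tick 5: [PARSE:P4(v=17,ok=F), VALIDATE:-, TRANSFORM:P3(v=0,ok=F), EMIT:P2(v=14,ok=T)] out:P1(v=0); in:P4
Tick 6: [PARSE:P5(v=4,ok=F), VALIDATE:P4(v=17,ok=T), TRANSFORM:-, EMIT:P3(v=0,ok=F)] out:P2(v=14); in:P5
Tick 7: [PARSE:P6(v=12,ok=F), VALIDATE:P5(v=4,ok=F), TRANSFORM:P4(v=34,ok=T), EMIT:-] out:P3(v=0); in:P6
Tick 8: [PARSE:-, VALIDATE:P6(v=12,ok=T), TRANSFORM:P5(v=0,ok=F), EMIT:P4(v=34,ok=T)] out:-; in:-
Tick 9: [PARSE:-, VALIDATE:-, TRANSFORM:P6(v=24,ok=T), EMIT:P5(v=0,ok=F)] out:P4(v=34); in:-
Tick 10: [PARSE:-, VALIDATE:-, TRANSFORM:-, EMIT:P6(v=24,ok=T)] out:P5(v=0); in:-
Tick 11: [PARSE:-, VALIDATE:-, TRANSFORM:-, EMIT:-] out:P6(v=24); in:-
Emitted by tick 11: ['P1', 'P2', 'P3', 'P4', 'P5', 'P6']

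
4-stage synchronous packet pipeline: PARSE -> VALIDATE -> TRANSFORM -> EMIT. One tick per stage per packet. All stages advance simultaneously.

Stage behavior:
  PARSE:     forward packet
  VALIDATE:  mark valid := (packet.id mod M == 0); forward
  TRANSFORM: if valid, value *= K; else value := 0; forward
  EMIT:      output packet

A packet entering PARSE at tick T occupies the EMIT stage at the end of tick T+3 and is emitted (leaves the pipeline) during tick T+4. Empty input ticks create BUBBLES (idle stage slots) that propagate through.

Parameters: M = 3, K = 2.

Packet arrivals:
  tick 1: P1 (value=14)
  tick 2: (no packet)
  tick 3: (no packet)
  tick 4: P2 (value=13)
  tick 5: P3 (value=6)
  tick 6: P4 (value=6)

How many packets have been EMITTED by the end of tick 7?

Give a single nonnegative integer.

Answer: 1

Derivation:
Tick 1: [PARSE:P1(v=14,ok=F), VALIDATE:-, TRANSFORM:-, EMIT:-] out:-; in:P1
Tick 2: [PARSE:-, VALIDATE:P1(v=14,ok=F), TRANSFORM:-, EMIT:-] out:-; in:-
Tick 3: [PARSE:-, VALIDATE:-, TRANSFORM:P1(v=0,ok=F), EMIT:-] out:-; in:-
Tick 4: [PARSE:P2(v=13,ok=F), VALIDATE:-, TRANSFORM:-, EMIT:P1(v=0,ok=F)] out:-; in:P2
Tick 5: [PARSE:P3(v=6,ok=F), VALIDATE:P2(v=13,ok=F), TRANSFORM:-, EMIT:-] out:P1(v=0); in:P3
Tick 6: [PARSE:P4(v=6,ok=F), VALIDATE:P3(v=6,ok=T), TRANSFORM:P2(v=0,ok=F), EMIT:-] out:-; in:P4
Tick 7: [PARSE:-, VALIDATE:P4(v=6,ok=F), TRANSFORM:P3(v=12,ok=T), EMIT:P2(v=0,ok=F)] out:-; in:-
Emitted by tick 7: ['P1']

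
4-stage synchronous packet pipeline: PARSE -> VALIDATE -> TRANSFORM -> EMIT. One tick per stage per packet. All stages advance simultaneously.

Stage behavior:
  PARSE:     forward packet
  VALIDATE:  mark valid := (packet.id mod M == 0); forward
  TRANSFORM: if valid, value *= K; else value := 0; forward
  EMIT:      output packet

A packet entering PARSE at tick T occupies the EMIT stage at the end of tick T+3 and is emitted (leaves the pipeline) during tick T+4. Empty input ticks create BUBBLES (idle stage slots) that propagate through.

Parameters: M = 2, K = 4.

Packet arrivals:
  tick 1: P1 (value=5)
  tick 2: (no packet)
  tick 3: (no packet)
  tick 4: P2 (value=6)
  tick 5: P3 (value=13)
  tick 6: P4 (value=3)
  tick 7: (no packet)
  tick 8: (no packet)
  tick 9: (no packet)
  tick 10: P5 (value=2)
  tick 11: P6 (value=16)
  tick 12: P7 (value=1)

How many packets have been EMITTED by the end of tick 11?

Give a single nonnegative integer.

Answer: 4

Derivation:
Tick 1: [PARSE:P1(v=5,ok=F), VALIDATE:-, TRANSFORM:-, EMIT:-] out:-; in:P1
Tick 2: [PARSE:-, VALIDATE:P1(v=5,ok=F), TRANSFORM:-, EMIT:-] out:-; in:-
Tick 3: [PARSE:-, VALIDATE:-, TRANSFORM:P1(v=0,ok=F), EMIT:-] out:-; in:-
Tick 4: [PARSE:P2(v=6,ok=F), VALIDATE:-, TRANSFORM:-, EMIT:P1(v=0,ok=F)] out:-; in:P2
Tick 5: [PARSE:P3(v=13,ok=F), VALIDATE:P2(v=6,ok=T), TRANSFORM:-, EMIT:-] out:P1(v=0); in:P3
Tick 6: [PARSE:P4(v=3,ok=F), VALIDATE:P3(v=13,ok=F), TRANSFORM:P2(v=24,ok=T), EMIT:-] out:-; in:P4
Tick 7: [PARSE:-, VALIDATE:P4(v=3,ok=T), TRANSFORM:P3(v=0,ok=F), EMIT:P2(v=24,ok=T)] out:-; in:-
Tick 8: [PARSE:-, VALIDATE:-, TRANSFORM:P4(v=12,ok=T), EMIT:P3(v=0,ok=F)] out:P2(v=24); in:-
Tick 9: [PARSE:-, VALIDATE:-, TRANSFORM:-, EMIT:P4(v=12,ok=T)] out:P3(v=0); in:-
Tick 10: [PARSE:P5(v=2,ok=F), VALIDATE:-, TRANSFORM:-, EMIT:-] out:P4(v=12); in:P5
Tick 11: [PARSE:P6(v=16,ok=F), VALIDATE:P5(v=2,ok=F), TRANSFORM:-, EMIT:-] out:-; in:P6
Emitted by tick 11: ['P1', 'P2', 'P3', 'P4']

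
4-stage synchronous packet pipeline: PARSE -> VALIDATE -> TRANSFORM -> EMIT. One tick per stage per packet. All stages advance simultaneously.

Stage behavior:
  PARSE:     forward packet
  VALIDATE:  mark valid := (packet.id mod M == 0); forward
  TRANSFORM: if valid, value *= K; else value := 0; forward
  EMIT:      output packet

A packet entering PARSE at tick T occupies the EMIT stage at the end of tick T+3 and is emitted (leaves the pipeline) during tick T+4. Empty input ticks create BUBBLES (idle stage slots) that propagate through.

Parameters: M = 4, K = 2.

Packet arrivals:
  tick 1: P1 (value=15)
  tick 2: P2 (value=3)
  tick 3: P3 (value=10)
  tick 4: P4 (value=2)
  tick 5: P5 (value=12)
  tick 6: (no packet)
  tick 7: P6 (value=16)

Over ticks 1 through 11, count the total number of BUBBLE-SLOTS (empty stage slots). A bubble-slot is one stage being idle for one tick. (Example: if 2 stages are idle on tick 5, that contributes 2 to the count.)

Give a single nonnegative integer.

Answer: 20

Derivation:
Tick 1: [PARSE:P1(v=15,ok=F), VALIDATE:-, TRANSFORM:-, EMIT:-] out:-; bubbles=3
Tick 2: [PARSE:P2(v=3,ok=F), VALIDATE:P1(v=15,ok=F), TRANSFORM:-, EMIT:-] out:-; bubbles=2
Tick 3: [PARSE:P3(v=10,ok=F), VALIDATE:P2(v=3,ok=F), TRANSFORM:P1(v=0,ok=F), EMIT:-] out:-; bubbles=1
Tick 4: [PARSE:P4(v=2,ok=F), VALIDATE:P3(v=10,ok=F), TRANSFORM:P2(v=0,ok=F), EMIT:P1(v=0,ok=F)] out:-; bubbles=0
Tick 5: [PARSE:P5(v=12,ok=F), VALIDATE:P4(v=2,ok=T), TRANSFORM:P3(v=0,ok=F), EMIT:P2(v=0,ok=F)] out:P1(v=0); bubbles=0
Tick 6: [PARSE:-, VALIDATE:P5(v=12,ok=F), TRANSFORM:P4(v=4,ok=T), EMIT:P3(v=0,ok=F)] out:P2(v=0); bubbles=1
Tick 7: [PARSE:P6(v=16,ok=F), VALIDATE:-, TRANSFORM:P5(v=0,ok=F), EMIT:P4(v=4,ok=T)] out:P3(v=0); bubbles=1
Tick 8: [PARSE:-, VALIDATE:P6(v=16,ok=F), TRANSFORM:-, EMIT:P5(v=0,ok=F)] out:P4(v=4); bubbles=2
Tick 9: [PARSE:-, VALIDATE:-, TRANSFORM:P6(v=0,ok=F), EMIT:-] out:P5(v=0); bubbles=3
Tick 10: [PARSE:-, VALIDATE:-, TRANSFORM:-, EMIT:P6(v=0,ok=F)] out:-; bubbles=3
Tick 11: [PARSE:-, VALIDATE:-, TRANSFORM:-, EMIT:-] out:P6(v=0); bubbles=4
Total bubble-slots: 20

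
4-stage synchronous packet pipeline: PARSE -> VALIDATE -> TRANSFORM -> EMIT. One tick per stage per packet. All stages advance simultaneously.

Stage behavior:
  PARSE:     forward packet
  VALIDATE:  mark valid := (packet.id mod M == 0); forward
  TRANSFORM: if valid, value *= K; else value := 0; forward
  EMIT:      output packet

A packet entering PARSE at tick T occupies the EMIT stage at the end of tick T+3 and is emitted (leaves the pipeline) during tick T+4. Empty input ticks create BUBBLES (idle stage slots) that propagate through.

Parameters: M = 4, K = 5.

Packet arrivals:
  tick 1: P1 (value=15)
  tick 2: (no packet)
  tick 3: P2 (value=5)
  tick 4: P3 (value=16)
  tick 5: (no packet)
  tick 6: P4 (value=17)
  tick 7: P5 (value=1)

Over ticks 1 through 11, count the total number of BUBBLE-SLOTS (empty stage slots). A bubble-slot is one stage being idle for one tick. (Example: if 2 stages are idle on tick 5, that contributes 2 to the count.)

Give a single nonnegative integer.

Answer: 24

Derivation:
Tick 1: [PARSE:P1(v=15,ok=F), VALIDATE:-, TRANSFORM:-, EMIT:-] out:-; bubbles=3
Tick 2: [PARSE:-, VALIDATE:P1(v=15,ok=F), TRANSFORM:-, EMIT:-] out:-; bubbles=3
Tick 3: [PARSE:P2(v=5,ok=F), VALIDATE:-, TRANSFORM:P1(v=0,ok=F), EMIT:-] out:-; bubbles=2
Tick 4: [PARSE:P3(v=16,ok=F), VALIDATE:P2(v=5,ok=F), TRANSFORM:-, EMIT:P1(v=0,ok=F)] out:-; bubbles=1
Tick 5: [PARSE:-, VALIDATE:P3(v=16,ok=F), TRANSFORM:P2(v=0,ok=F), EMIT:-] out:P1(v=0); bubbles=2
Tick 6: [PARSE:P4(v=17,ok=F), VALIDATE:-, TRANSFORM:P3(v=0,ok=F), EMIT:P2(v=0,ok=F)] out:-; bubbles=1
Tick 7: [PARSE:P5(v=1,ok=F), VALIDATE:P4(v=17,ok=T), TRANSFORM:-, EMIT:P3(v=0,ok=F)] out:P2(v=0); bubbles=1
Tick 8: [PARSE:-, VALIDATE:P5(v=1,ok=F), TRANSFORM:P4(v=85,ok=T), EMIT:-] out:P3(v=0); bubbles=2
Tick 9: [PARSE:-, VALIDATE:-, TRANSFORM:P5(v=0,ok=F), EMIT:P4(v=85,ok=T)] out:-; bubbles=2
Tick 10: [PARSE:-, VALIDATE:-, TRANSFORM:-, EMIT:P5(v=0,ok=F)] out:P4(v=85); bubbles=3
Tick 11: [PARSE:-, VALIDATE:-, TRANSFORM:-, EMIT:-] out:P5(v=0); bubbles=4
Total bubble-slots: 24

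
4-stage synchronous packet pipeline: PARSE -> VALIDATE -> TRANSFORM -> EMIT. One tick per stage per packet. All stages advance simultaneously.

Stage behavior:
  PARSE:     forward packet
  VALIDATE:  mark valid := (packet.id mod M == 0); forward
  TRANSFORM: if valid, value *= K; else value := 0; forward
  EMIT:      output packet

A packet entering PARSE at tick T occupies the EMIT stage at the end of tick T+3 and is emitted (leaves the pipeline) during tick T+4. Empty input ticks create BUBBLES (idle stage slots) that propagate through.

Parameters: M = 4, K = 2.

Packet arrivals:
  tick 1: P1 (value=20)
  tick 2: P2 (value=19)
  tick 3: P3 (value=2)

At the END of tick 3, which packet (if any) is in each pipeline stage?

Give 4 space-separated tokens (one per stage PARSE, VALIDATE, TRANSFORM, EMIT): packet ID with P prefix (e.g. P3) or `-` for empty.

Answer: P3 P2 P1 -

Derivation:
Tick 1: [PARSE:P1(v=20,ok=F), VALIDATE:-, TRANSFORM:-, EMIT:-] out:-; in:P1
Tick 2: [PARSE:P2(v=19,ok=F), VALIDATE:P1(v=20,ok=F), TRANSFORM:-, EMIT:-] out:-; in:P2
Tick 3: [PARSE:P3(v=2,ok=F), VALIDATE:P2(v=19,ok=F), TRANSFORM:P1(v=0,ok=F), EMIT:-] out:-; in:P3
At end of tick 3: ['P3', 'P2', 'P1', '-']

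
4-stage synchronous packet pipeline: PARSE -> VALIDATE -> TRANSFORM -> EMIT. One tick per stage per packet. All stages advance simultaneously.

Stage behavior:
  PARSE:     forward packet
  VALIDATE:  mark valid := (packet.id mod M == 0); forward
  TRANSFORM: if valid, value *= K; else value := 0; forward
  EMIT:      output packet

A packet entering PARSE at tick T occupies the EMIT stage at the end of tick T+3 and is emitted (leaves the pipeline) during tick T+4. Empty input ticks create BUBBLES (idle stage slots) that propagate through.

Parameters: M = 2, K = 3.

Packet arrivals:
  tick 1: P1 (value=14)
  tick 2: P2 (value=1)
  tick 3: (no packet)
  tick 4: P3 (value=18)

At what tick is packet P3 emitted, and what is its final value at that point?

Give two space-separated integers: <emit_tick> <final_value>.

Answer: 8 0

Derivation:
Tick 1: [PARSE:P1(v=14,ok=F), VALIDATE:-, TRANSFORM:-, EMIT:-] out:-; in:P1
Tick 2: [PARSE:P2(v=1,ok=F), VALIDATE:P1(v=14,ok=F), TRANSFORM:-, EMIT:-] out:-; in:P2
Tick 3: [PARSE:-, VALIDATE:P2(v=1,ok=T), TRANSFORM:P1(v=0,ok=F), EMIT:-] out:-; in:-
Tick 4: [PARSE:P3(v=18,ok=F), VALIDATE:-, TRANSFORM:P2(v=3,ok=T), EMIT:P1(v=0,ok=F)] out:-; in:P3
Tick 5: [PARSE:-, VALIDATE:P3(v=18,ok=F), TRANSFORM:-, EMIT:P2(v=3,ok=T)] out:P1(v=0); in:-
Tick 6: [PARSE:-, VALIDATE:-, TRANSFORM:P3(v=0,ok=F), EMIT:-] out:P2(v=3); in:-
Tick 7: [PARSE:-, VALIDATE:-, TRANSFORM:-, EMIT:P3(v=0,ok=F)] out:-; in:-
Tick 8: [PARSE:-, VALIDATE:-, TRANSFORM:-, EMIT:-] out:P3(v=0); in:-
P3: arrives tick 4, valid=False (id=3, id%2=1), emit tick 8, final value 0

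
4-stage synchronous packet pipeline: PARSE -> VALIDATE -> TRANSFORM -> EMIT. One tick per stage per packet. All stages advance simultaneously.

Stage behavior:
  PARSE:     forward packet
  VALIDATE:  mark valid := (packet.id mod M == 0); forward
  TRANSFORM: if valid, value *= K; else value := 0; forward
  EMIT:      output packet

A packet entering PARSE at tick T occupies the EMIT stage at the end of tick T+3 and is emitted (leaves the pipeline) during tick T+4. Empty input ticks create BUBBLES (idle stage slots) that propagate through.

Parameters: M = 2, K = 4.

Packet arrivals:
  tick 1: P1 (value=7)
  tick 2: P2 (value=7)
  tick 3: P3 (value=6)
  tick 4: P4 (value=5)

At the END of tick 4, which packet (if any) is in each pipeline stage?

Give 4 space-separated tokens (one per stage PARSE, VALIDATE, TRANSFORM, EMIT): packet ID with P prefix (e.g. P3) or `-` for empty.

Answer: P4 P3 P2 P1

Derivation:
Tick 1: [PARSE:P1(v=7,ok=F), VALIDATE:-, TRANSFORM:-, EMIT:-] out:-; in:P1
Tick 2: [PARSE:P2(v=7,ok=F), VALIDATE:P1(v=7,ok=F), TRANSFORM:-, EMIT:-] out:-; in:P2
Tick 3: [PARSE:P3(v=6,ok=F), VALIDATE:P2(v=7,ok=T), TRANSFORM:P1(v=0,ok=F), EMIT:-] out:-; in:P3
Tick 4: [PARSE:P4(v=5,ok=F), VALIDATE:P3(v=6,ok=F), TRANSFORM:P2(v=28,ok=T), EMIT:P1(v=0,ok=F)] out:-; in:P4
At end of tick 4: ['P4', 'P3', 'P2', 'P1']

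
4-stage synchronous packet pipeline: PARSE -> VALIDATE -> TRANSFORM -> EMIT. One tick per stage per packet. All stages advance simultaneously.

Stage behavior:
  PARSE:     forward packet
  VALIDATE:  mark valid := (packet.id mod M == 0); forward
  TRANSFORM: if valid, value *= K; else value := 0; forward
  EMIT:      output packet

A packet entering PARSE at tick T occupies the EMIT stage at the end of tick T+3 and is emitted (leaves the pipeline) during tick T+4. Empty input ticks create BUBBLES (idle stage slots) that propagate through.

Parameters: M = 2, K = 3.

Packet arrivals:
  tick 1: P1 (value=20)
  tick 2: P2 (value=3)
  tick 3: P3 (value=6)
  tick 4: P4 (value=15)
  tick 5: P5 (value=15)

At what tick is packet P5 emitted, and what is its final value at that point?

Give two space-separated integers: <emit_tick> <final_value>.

Tick 1: [PARSE:P1(v=20,ok=F), VALIDATE:-, TRANSFORM:-, EMIT:-] out:-; in:P1
Tick 2: [PARSE:P2(v=3,ok=F), VALIDATE:P1(v=20,ok=F), TRANSFORM:-, EMIT:-] out:-; in:P2
Tick 3: [PARSE:P3(v=6,ok=F), VALIDATE:P2(v=3,ok=T), TRANSFORM:P1(v=0,ok=F), EMIT:-] out:-; in:P3
Tick 4: [PARSE:P4(v=15,ok=F), VALIDATE:P3(v=6,ok=F), TRANSFORM:P2(v=9,ok=T), EMIT:P1(v=0,ok=F)] out:-; in:P4
Tick 5: [PARSE:P5(v=15,ok=F), VALIDATE:P4(v=15,ok=T), TRANSFORM:P3(v=0,ok=F), EMIT:P2(v=9,ok=T)] out:P1(v=0); in:P5
Tick 6: [PARSE:-, VALIDATE:P5(v=15,ok=F), TRANSFORM:P4(v=45,ok=T), EMIT:P3(v=0,ok=F)] out:P2(v=9); in:-
Tick 7: [PARSE:-, VALIDATE:-, TRANSFORM:P5(v=0,ok=F), EMIT:P4(v=45,ok=T)] out:P3(v=0); in:-
Tick 8: [PARSE:-, VALIDATE:-, TRANSFORM:-, EMIT:P5(v=0,ok=F)] out:P4(v=45); in:-
Tick 9: [PARSE:-, VALIDATE:-, TRANSFORM:-, EMIT:-] out:P5(v=0); in:-
P5: arrives tick 5, valid=False (id=5, id%2=1), emit tick 9, final value 0

Answer: 9 0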